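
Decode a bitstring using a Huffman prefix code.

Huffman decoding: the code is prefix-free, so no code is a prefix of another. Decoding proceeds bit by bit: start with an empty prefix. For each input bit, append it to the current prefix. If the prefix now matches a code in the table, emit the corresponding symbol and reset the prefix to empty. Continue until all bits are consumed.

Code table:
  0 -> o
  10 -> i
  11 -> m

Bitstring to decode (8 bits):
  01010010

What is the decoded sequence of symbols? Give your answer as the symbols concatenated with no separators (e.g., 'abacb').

Bit 0: prefix='0' -> emit 'o', reset
Bit 1: prefix='1' (no match yet)
Bit 2: prefix='10' -> emit 'i', reset
Bit 3: prefix='1' (no match yet)
Bit 4: prefix='10' -> emit 'i', reset
Bit 5: prefix='0' -> emit 'o', reset
Bit 6: prefix='1' (no match yet)
Bit 7: prefix='10' -> emit 'i', reset

Answer: oiioi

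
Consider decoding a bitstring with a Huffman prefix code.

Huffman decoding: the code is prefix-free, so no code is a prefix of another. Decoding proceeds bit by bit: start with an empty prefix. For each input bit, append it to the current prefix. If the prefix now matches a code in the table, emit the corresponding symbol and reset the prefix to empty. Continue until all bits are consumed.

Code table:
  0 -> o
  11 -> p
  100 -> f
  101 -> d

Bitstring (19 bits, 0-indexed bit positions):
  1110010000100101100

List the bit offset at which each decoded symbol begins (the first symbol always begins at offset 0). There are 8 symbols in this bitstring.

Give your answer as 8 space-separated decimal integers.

Answer: 0 2 5 8 9 10 13 16

Derivation:
Bit 0: prefix='1' (no match yet)
Bit 1: prefix='11' -> emit 'p', reset
Bit 2: prefix='1' (no match yet)
Bit 3: prefix='10' (no match yet)
Bit 4: prefix='100' -> emit 'f', reset
Bit 5: prefix='1' (no match yet)
Bit 6: prefix='10' (no match yet)
Bit 7: prefix='100' -> emit 'f', reset
Bit 8: prefix='0' -> emit 'o', reset
Bit 9: prefix='0' -> emit 'o', reset
Bit 10: prefix='1' (no match yet)
Bit 11: prefix='10' (no match yet)
Bit 12: prefix='100' -> emit 'f', reset
Bit 13: prefix='1' (no match yet)
Bit 14: prefix='10' (no match yet)
Bit 15: prefix='101' -> emit 'd', reset
Bit 16: prefix='1' (no match yet)
Bit 17: prefix='10' (no match yet)
Bit 18: prefix='100' -> emit 'f', reset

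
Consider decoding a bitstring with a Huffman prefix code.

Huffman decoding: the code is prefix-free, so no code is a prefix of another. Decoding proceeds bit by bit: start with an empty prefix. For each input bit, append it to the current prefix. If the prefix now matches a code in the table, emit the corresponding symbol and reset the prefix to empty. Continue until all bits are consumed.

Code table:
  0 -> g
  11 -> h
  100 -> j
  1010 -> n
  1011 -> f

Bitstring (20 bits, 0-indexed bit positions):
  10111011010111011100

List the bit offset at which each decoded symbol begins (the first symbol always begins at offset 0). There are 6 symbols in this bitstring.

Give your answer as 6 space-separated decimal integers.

Bit 0: prefix='1' (no match yet)
Bit 1: prefix='10' (no match yet)
Bit 2: prefix='101' (no match yet)
Bit 3: prefix='1011' -> emit 'f', reset
Bit 4: prefix='1' (no match yet)
Bit 5: prefix='10' (no match yet)
Bit 6: prefix='101' (no match yet)
Bit 7: prefix='1011' -> emit 'f', reset
Bit 8: prefix='0' -> emit 'g', reset
Bit 9: prefix='1' (no match yet)
Bit 10: prefix='10' (no match yet)
Bit 11: prefix='101' (no match yet)
Bit 12: prefix='1011' -> emit 'f', reset
Bit 13: prefix='1' (no match yet)
Bit 14: prefix='10' (no match yet)
Bit 15: prefix='101' (no match yet)
Bit 16: prefix='1011' -> emit 'f', reset
Bit 17: prefix='1' (no match yet)
Bit 18: prefix='10' (no match yet)
Bit 19: prefix='100' -> emit 'j', reset

Answer: 0 4 8 9 13 17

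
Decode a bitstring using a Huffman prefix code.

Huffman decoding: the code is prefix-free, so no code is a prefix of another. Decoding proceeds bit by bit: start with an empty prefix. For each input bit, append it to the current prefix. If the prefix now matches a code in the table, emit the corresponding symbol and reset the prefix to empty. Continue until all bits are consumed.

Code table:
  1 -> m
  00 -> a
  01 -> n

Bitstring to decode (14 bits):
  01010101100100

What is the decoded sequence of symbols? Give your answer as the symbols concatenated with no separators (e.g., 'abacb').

Answer: nnnnmama

Derivation:
Bit 0: prefix='0' (no match yet)
Bit 1: prefix='01' -> emit 'n', reset
Bit 2: prefix='0' (no match yet)
Bit 3: prefix='01' -> emit 'n', reset
Bit 4: prefix='0' (no match yet)
Bit 5: prefix='01' -> emit 'n', reset
Bit 6: prefix='0' (no match yet)
Bit 7: prefix='01' -> emit 'n', reset
Bit 8: prefix='1' -> emit 'm', reset
Bit 9: prefix='0' (no match yet)
Bit 10: prefix='00' -> emit 'a', reset
Bit 11: prefix='1' -> emit 'm', reset
Bit 12: prefix='0' (no match yet)
Bit 13: prefix='00' -> emit 'a', reset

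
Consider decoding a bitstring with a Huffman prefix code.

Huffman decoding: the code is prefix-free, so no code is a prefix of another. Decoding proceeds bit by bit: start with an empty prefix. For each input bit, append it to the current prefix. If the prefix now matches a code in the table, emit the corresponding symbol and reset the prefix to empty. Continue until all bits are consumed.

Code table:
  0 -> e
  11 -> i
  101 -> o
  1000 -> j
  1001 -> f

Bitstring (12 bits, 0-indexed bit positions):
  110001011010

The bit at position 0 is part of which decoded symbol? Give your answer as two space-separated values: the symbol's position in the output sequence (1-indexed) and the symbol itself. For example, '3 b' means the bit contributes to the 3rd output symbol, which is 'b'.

Answer: 1 i

Derivation:
Bit 0: prefix='1' (no match yet)
Bit 1: prefix='11' -> emit 'i', reset
Bit 2: prefix='0' -> emit 'e', reset
Bit 3: prefix='0' -> emit 'e', reset
Bit 4: prefix='0' -> emit 'e', reset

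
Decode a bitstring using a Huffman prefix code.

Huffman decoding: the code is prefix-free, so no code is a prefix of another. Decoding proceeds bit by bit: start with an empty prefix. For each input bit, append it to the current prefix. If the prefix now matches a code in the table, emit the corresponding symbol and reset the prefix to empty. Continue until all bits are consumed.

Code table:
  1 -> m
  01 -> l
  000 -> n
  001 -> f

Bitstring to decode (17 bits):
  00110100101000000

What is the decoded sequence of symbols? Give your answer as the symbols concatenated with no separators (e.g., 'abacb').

Answer: fmlflnn

Derivation:
Bit 0: prefix='0' (no match yet)
Bit 1: prefix='00' (no match yet)
Bit 2: prefix='001' -> emit 'f', reset
Bit 3: prefix='1' -> emit 'm', reset
Bit 4: prefix='0' (no match yet)
Bit 5: prefix='01' -> emit 'l', reset
Bit 6: prefix='0' (no match yet)
Bit 7: prefix='00' (no match yet)
Bit 8: prefix='001' -> emit 'f', reset
Bit 9: prefix='0' (no match yet)
Bit 10: prefix='01' -> emit 'l', reset
Bit 11: prefix='0' (no match yet)
Bit 12: prefix='00' (no match yet)
Bit 13: prefix='000' -> emit 'n', reset
Bit 14: prefix='0' (no match yet)
Bit 15: prefix='00' (no match yet)
Bit 16: prefix='000' -> emit 'n', reset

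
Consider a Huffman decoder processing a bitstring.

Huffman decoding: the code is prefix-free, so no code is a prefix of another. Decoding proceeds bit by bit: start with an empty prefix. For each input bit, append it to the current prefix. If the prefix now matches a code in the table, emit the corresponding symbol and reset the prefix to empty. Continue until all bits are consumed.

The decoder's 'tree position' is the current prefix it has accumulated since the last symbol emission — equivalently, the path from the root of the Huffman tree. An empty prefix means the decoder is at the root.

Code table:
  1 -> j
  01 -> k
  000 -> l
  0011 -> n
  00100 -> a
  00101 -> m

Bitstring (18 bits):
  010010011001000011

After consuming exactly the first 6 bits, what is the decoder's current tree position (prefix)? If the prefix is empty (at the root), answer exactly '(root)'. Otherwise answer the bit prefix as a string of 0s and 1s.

Bit 0: prefix='0' (no match yet)
Bit 1: prefix='01' -> emit 'k', reset
Bit 2: prefix='0' (no match yet)
Bit 3: prefix='00' (no match yet)
Bit 4: prefix='001' (no match yet)
Bit 5: prefix='0010' (no match yet)

Answer: 0010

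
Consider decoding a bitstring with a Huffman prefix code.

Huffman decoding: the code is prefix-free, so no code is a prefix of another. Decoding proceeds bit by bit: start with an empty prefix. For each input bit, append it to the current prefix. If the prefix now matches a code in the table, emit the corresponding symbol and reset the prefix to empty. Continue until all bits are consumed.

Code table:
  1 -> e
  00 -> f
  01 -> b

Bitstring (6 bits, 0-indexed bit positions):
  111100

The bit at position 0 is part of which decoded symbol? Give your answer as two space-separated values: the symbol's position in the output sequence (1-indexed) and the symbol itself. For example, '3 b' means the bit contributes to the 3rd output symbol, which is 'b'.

Answer: 1 e

Derivation:
Bit 0: prefix='1' -> emit 'e', reset
Bit 1: prefix='1' -> emit 'e', reset
Bit 2: prefix='1' -> emit 'e', reset
Bit 3: prefix='1' -> emit 'e', reset
Bit 4: prefix='0' (no match yet)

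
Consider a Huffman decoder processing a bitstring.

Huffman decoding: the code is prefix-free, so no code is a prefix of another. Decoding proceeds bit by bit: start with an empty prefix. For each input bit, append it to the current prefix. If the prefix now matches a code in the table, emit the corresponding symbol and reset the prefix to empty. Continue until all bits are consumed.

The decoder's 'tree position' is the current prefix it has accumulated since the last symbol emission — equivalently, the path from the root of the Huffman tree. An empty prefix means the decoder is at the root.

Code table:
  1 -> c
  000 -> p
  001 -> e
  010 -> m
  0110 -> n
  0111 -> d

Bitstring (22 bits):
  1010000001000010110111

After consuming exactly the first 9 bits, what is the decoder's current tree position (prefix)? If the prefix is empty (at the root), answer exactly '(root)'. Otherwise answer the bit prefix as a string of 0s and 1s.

Bit 0: prefix='1' -> emit 'c', reset
Bit 1: prefix='0' (no match yet)
Bit 2: prefix='01' (no match yet)
Bit 3: prefix='010' -> emit 'm', reset
Bit 4: prefix='0' (no match yet)
Bit 5: prefix='00' (no match yet)
Bit 6: prefix='000' -> emit 'p', reset
Bit 7: prefix='0' (no match yet)
Bit 8: prefix='00' (no match yet)

Answer: 00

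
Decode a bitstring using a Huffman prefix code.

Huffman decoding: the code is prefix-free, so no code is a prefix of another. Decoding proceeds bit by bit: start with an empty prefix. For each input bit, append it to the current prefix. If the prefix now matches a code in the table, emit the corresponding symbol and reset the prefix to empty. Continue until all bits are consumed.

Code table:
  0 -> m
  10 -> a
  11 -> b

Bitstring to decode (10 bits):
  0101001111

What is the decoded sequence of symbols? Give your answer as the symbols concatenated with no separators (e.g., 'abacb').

Answer: maambb

Derivation:
Bit 0: prefix='0' -> emit 'm', reset
Bit 1: prefix='1' (no match yet)
Bit 2: prefix='10' -> emit 'a', reset
Bit 3: prefix='1' (no match yet)
Bit 4: prefix='10' -> emit 'a', reset
Bit 5: prefix='0' -> emit 'm', reset
Bit 6: prefix='1' (no match yet)
Bit 7: prefix='11' -> emit 'b', reset
Bit 8: prefix='1' (no match yet)
Bit 9: prefix='11' -> emit 'b', reset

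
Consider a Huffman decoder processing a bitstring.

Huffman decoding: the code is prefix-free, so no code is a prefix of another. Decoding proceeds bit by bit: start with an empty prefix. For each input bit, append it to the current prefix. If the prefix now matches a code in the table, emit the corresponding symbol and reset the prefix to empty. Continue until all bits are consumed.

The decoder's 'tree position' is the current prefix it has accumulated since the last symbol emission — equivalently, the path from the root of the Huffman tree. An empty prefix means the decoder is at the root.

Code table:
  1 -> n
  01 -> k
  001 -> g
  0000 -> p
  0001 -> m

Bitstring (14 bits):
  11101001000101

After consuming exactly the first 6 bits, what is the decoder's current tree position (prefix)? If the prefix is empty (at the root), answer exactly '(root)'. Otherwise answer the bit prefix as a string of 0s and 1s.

Bit 0: prefix='1' -> emit 'n', reset
Bit 1: prefix='1' -> emit 'n', reset
Bit 2: prefix='1' -> emit 'n', reset
Bit 3: prefix='0' (no match yet)
Bit 4: prefix='01' -> emit 'k', reset
Bit 5: prefix='0' (no match yet)

Answer: 0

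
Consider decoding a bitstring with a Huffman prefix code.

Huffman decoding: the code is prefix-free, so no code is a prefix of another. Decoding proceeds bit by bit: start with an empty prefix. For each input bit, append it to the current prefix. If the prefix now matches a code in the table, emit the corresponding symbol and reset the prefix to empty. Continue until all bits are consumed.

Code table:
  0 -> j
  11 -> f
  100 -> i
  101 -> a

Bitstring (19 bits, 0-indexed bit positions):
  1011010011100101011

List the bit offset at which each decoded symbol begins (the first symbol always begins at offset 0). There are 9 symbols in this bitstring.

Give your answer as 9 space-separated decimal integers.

Answer: 0 3 6 7 8 10 13 16 17

Derivation:
Bit 0: prefix='1' (no match yet)
Bit 1: prefix='10' (no match yet)
Bit 2: prefix='101' -> emit 'a', reset
Bit 3: prefix='1' (no match yet)
Bit 4: prefix='10' (no match yet)
Bit 5: prefix='101' -> emit 'a', reset
Bit 6: prefix='0' -> emit 'j', reset
Bit 7: prefix='0' -> emit 'j', reset
Bit 8: prefix='1' (no match yet)
Bit 9: prefix='11' -> emit 'f', reset
Bit 10: prefix='1' (no match yet)
Bit 11: prefix='10' (no match yet)
Bit 12: prefix='100' -> emit 'i', reset
Bit 13: prefix='1' (no match yet)
Bit 14: prefix='10' (no match yet)
Bit 15: prefix='101' -> emit 'a', reset
Bit 16: prefix='0' -> emit 'j', reset
Bit 17: prefix='1' (no match yet)
Bit 18: prefix='11' -> emit 'f', reset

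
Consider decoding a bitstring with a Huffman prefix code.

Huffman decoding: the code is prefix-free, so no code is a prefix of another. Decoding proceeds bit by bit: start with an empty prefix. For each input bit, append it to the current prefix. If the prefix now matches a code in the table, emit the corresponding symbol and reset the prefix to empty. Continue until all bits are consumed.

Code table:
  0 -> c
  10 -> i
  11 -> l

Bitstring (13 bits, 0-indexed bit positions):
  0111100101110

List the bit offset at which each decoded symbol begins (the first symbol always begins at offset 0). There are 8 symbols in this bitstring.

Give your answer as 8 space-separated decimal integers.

Answer: 0 1 3 5 6 7 9 11

Derivation:
Bit 0: prefix='0' -> emit 'c', reset
Bit 1: prefix='1' (no match yet)
Bit 2: prefix='11' -> emit 'l', reset
Bit 3: prefix='1' (no match yet)
Bit 4: prefix='11' -> emit 'l', reset
Bit 5: prefix='0' -> emit 'c', reset
Bit 6: prefix='0' -> emit 'c', reset
Bit 7: prefix='1' (no match yet)
Bit 8: prefix='10' -> emit 'i', reset
Bit 9: prefix='1' (no match yet)
Bit 10: prefix='11' -> emit 'l', reset
Bit 11: prefix='1' (no match yet)
Bit 12: prefix='10' -> emit 'i', reset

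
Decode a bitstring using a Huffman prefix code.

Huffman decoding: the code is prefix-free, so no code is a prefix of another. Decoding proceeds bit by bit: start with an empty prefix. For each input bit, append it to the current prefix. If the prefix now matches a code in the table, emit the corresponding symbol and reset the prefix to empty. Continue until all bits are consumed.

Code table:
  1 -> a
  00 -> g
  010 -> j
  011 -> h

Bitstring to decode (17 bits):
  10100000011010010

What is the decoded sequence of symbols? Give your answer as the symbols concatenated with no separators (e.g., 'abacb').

Bit 0: prefix='1' -> emit 'a', reset
Bit 1: prefix='0' (no match yet)
Bit 2: prefix='01' (no match yet)
Bit 3: prefix='010' -> emit 'j', reset
Bit 4: prefix='0' (no match yet)
Bit 5: prefix='00' -> emit 'g', reset
Bit 6: prefix='0' (no match yet)
Bit 7: prefix='00' -> emit 'g', reset
Bit 8: prefix='0' (no match yet)
Bit 9: prefix='01' (no match yet)
Bit 10: prefix='011' -> emit 'h', reset
Bit 11: prefix='0' (no match yet)
Bit 12: prefix='01' (no match yet)
Bit 13: prefix='010' -> emit 'j', reset
Bit 14: prefix='0' (no match yet)
Bit 15: prefix='01' (no match yet)
Bit 16: prefix='010' -> emit 'j', reset

Answer: ajgghjj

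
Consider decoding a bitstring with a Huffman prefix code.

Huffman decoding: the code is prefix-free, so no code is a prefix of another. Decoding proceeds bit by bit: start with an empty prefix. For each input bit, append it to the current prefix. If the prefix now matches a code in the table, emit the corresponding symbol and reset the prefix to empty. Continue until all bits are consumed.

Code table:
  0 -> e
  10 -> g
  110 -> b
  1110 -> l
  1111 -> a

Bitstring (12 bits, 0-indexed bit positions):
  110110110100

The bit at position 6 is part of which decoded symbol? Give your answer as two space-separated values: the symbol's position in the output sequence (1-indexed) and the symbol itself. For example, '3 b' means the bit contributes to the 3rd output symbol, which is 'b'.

Bit 0: prefix='1' (no match yet)
Bit 1: prefix='11' (no match yet)
Bit 2: prefix='110' -> emit 'b', reset
Bit 3: prefix='1' (no match yet)
Bit 4: prefix='11' (no match yet)
Bit 5: prefix='110' -> emit 'b', reset
Bit 6: prefix='1' (no match yet)
Bit 7: prefix='11' (no match yet)
Bit 8: prefix='110' -> emit 'b', reset
Bit 9: prefix='1' (no match yet)
Bit 10: prefix='10' -> emit 'g', reset

Answer: 3 b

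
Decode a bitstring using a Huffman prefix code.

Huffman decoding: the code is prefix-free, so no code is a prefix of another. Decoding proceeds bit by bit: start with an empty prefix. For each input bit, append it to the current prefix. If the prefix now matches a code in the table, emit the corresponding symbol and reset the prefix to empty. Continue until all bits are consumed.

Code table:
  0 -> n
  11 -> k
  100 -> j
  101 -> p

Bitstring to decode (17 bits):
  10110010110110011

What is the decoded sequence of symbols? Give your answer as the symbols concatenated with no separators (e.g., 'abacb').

Bit 0: prefix='1' (no match yet)
Bit 1: prefix='10' (no match yet)
Bit 2: prefix='101' -> emit 'p', reset
Bit 3: prefix='1' (no match yet)
Bit 4: prefix='10' (no match yet)
Bit 5: prefix='100' -> emit 'j', reset
Bit 6: prefix='1' (no match yet)
Bit 7: prefix='10' (no match yet)
Bit 8: prefix='101' -> emit 'p', reset
Bit 9: prefix='1' (no match yet)
Bit 10: prefix='10' (no match yet)
Bit 11: prefix='101' -> emit 'p', reset
Bit 12: prefix='1' (no match yet)
Bit 13: prefix='10' (no match yet)
Bit 14: prefix='100' -> emit 'j', reset
Bit 15: prefix='1' (no match yet)
Bit 16: prefix='11' -> emit 'k', reset

Answer: pjppjk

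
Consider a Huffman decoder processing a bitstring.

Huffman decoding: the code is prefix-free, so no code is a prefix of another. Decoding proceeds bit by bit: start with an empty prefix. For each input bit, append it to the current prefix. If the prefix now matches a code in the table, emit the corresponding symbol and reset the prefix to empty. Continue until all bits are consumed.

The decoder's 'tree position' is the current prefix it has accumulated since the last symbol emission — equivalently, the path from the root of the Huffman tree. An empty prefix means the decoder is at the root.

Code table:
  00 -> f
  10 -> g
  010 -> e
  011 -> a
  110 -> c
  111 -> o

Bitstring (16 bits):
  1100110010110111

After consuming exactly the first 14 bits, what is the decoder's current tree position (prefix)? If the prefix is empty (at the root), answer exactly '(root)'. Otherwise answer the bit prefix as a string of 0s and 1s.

Bit 0: prefix='1' (no match yet)
Bit 1: prefix='11' (no match yet)
Bit 2: prefix='110' -> emit 'c', reset
Bit 3: prefix='0' (no match yet)
Bit 4: prefix='01' (no match yet)
Bit 5: prefix='011' -> emit 'a', reset
Bit 6: prefix='0' (no match yet)
Bit 7: prefix='00' -> emit 'f', reset
Bit 8: prefix='1' (no match yet)
Bit 9: prefix='10' -> emit 'g', reset
Bit 10: prefix='1' (no match yet)
Bit 11: prefix='11' (no match yet)
Bit 12: prefix='110' -> emit 'c', reset
Bit 13: prefix='1' (no match yet)

Answer: 1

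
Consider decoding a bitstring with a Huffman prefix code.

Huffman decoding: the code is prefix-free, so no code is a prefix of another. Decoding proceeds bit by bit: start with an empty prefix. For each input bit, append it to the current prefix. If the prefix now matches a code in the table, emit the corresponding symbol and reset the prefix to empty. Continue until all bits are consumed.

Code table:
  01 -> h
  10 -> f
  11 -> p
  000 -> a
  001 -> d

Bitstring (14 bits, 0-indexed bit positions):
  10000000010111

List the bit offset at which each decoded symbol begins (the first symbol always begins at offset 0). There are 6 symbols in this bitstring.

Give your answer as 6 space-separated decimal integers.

Bit 0: prefix='1' (no match yet)
Bit 1: prefix='10' -> emit 'f', reset
Bit 2: prefix='0' (no match yet)
Bit 3: prefix='00' (no match yet)
Bit 4: prefix='000' -> emit 'a', reset
Bit 5: prefix='0' (no match yet)
Bit 6: prefix='00' (no match yet)
Bit 7: prefix='000' -> emit 'a', reset
Bit 8: prefix='0' (no match yet)
Bit 9: prefix='01' -> emit 'h', reset
Bit 10: prefix='0' (no match yet)
Bit 11: prefix='01' -> emit 'h', reset
Bit 12: prefix='1' (no match yet)
Bit 13: prefix='11' -> emit 'p', reset

Answer: 0 2 5 8 10 12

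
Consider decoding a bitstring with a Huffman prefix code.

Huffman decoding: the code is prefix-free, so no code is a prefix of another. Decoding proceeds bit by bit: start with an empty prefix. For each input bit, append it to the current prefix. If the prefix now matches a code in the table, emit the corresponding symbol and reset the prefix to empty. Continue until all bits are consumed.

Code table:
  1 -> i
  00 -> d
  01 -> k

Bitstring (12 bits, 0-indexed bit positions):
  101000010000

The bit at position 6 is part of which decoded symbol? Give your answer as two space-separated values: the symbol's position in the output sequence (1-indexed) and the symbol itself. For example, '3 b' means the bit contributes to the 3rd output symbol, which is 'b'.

Bit 0: prefix='1' -> emit 'i', reset
Bit 1: prefix='0' (no match yet)
Bit 2: prefix='01' -> emit 'k', reset
Bit 3: prefix='0' (no match yet)
Bit 4: prefix='00' -> emit 'd', reset
Bit 5: prefix='0' (no match yet)
Bit 6: prefix='00' -> emit 'd', reset
Bit 7: prefix='1' -> emit 'i', reset
Bit 8: prefix='0' (no match yet)
Bit 9: prefix='00' -> emit 'd', reset
Bit 10: prefix='0' (no match yet)

Answer: 4 d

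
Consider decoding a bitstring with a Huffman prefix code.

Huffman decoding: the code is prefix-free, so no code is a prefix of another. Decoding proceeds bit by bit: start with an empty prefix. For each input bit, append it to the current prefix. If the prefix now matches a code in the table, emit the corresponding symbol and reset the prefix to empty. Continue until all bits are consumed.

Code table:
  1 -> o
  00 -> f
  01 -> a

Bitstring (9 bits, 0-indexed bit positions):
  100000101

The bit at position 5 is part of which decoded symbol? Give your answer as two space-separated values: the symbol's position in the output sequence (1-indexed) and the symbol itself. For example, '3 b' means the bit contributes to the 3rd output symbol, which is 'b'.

Bit 0: prefix='1' -> emit 'o', reset
Bit 1: prefix='0' (no match yet)
Bit 2: prefix='00' -> emit 'f', reset
Bit 3: prefix='0' (no match yet)
Bit 4: prefix='00' -> emit 'f', reset
Bit 5: prefix='0' (no match yet)
Bit 6: prefix='01' -> emit 'a', reset
Bit 7: prefix='0' (no match yet)
Bit 8: prefix='01' -> emit 'a', reset

Answer: 4 a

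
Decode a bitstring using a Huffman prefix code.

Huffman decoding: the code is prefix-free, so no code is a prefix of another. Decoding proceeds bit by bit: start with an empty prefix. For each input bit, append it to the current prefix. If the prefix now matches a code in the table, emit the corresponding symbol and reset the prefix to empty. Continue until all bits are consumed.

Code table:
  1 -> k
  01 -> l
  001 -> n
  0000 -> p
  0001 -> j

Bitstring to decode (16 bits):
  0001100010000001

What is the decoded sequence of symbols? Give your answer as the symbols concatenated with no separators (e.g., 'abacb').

Bit 0: prefix='0' (no match yet)
Bit 1: prefix='00' (no match yet)
Bit 2: prefix='000' (no match yet)
Bit 3: prefix='0001' -> emit 'j', reset
Bit 4: prefix='1' -> emit 'k', reset
Bit 5: prefix='0' (no match yet)
Bit 6: prefix='00' (no match yet)
Bit 7: prefix='000' (no match yet)
Bit 8: prefix='0001' -> emit 'j', reset
Bit 9: prefix='0' (no match yet)
Bit 10: prefix='00' (no match yet)
Bit 11: prefix='000' (no match yet)
Bit 12: prefix='0000' -> emit 'p', reset
Bit 13: prefix='0' (no match yet)
Bit 14: prefix='00' (no match yet)
Bit 15: prefix='001' -> emit 'n', reset

Answer: jkjpn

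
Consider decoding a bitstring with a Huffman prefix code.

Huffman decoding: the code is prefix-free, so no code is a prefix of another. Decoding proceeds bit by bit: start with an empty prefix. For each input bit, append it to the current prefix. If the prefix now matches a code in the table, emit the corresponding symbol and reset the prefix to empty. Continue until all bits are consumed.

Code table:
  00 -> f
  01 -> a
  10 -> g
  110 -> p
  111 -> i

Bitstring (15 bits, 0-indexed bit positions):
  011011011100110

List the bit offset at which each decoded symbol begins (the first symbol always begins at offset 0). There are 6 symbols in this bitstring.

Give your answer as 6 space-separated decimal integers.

Answer: 0 2 4 7 10 12

Derivation:
Bit 0: prefix='0' (no match yet)
Bit 1: prefix='01' -> emit 'a', reset
Bit 2: prefix='1' (no match yet)
Bit 3: prefix='10' -> emit 'g', reset
Bit 4: prefix='1' (no match yet)
Bit 5: prefix='11' (no match yet)
Bit 6: prefix='110' -> emit 'p', reset
Bit 7: prefix='1' (no match yet)
Bit 8: prefix='11' (no match yet)
Bit 9: prefix='111' -> emit 'i', reset
Bit 10: prefix='0' (no match yet)
Bit 11: prefix='00' -> emit 'f', reset
Bit 12: prefix='1' (no match yet)
Bit 13: prefix='11' (no match yet)
Bit 14: prefix='110' -> emit 'p', reset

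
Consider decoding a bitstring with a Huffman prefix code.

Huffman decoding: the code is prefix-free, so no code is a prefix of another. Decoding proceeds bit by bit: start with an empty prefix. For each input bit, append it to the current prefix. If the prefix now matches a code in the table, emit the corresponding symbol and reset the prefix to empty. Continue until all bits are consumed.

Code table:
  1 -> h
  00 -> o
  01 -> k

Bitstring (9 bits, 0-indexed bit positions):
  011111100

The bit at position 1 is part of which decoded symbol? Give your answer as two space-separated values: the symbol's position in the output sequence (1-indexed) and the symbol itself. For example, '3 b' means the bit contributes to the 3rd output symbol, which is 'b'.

Answer: 1 k

Derivation:
Bit 0: prefix='0' (no match yet)
Bit 1: prefix='01' -> emit 'k', reset
Bit 2: prefix='1' -> emit 'h', reset
Bit 3: prefix='1' -> emit 'h', reset
Bit 4: prefix='1' -> emit 'h', reset
Bit 5: prefix='1' -> emit 'h', reset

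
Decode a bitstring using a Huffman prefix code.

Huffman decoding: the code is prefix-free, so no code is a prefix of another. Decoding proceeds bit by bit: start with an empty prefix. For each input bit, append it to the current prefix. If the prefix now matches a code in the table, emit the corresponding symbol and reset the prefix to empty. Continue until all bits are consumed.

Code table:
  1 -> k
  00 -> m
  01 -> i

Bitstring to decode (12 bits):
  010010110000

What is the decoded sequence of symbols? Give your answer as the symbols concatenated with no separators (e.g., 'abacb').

Answer: imkikmm

Derivation:
Bit 0: prefix='0' (no match yet)
Bit 1: prefix='01' -> emit 'i', reset
Bit 2: prefix='0' (no match yet)
Bit 3: prefix='00' -> emit 'm', reset
Bit 4: prefix='1' -> emit 'k', reset
Bit 5: prefix='0' (no match yet)
Bit 6: prefix='01' -> emit 'i', reset
Bit 7: prefix='1' -> emit 'k', reset
Bit 8: prefix='0' (no match yet)
Bit 9: prefix='00' -> emit 'm', reset
Bit 10: prefix='0' (no match yet)
Bit 11: prefix='00' -> emit 'm', reset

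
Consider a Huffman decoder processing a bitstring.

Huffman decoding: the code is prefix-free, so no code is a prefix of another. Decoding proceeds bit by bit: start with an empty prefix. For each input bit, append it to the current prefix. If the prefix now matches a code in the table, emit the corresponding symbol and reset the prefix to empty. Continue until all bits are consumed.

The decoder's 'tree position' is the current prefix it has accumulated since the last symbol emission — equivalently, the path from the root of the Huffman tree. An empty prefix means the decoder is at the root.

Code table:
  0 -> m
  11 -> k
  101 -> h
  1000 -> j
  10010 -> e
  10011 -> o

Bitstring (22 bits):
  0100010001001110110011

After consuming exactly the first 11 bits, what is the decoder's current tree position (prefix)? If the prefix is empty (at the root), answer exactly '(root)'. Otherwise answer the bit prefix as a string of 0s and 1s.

Answer: 10

Derivation:
Bit 0: prefix='0' -> emit 'm', reset
Bit 1: prefix='1' (no match yet)
Bit 2: prefix='10' (no match yet)
Bit 3: prefix='100' (no match yet)
Bit 4: prefix='1000' -> emit 'j', reset
Bit 5: prefix='1' (no match yet)
Bit 6: prefix='10' (no match yet)
Bit 7: prefix='100' (no match yet)
Bit 8: prefix='1000' -> emit 'j', reset
Bit 9: prefix='1' (no match yet)
Bit 10: prefix='10' (no match yet)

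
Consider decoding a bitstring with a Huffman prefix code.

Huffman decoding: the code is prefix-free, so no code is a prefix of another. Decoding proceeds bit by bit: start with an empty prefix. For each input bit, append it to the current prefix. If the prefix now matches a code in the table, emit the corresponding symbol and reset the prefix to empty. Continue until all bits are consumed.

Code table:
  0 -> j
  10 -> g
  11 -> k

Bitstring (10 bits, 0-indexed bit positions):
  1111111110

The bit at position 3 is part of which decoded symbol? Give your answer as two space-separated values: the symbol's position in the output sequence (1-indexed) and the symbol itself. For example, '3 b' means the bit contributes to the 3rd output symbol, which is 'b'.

Answer: 2 k

Derivation:
Bit 0: prefix='1' (no match yet)
Bit 1: prefix='11' -> emit 'k', reset
Bit 2: prefix='1' (no match yet)
Bit 3: prefix='11' -> emit 'k', reset
Bit 4: prefix='1' (no match yet)
Bit 5: prefix='11' -> emit 'k', reset
Bit 6: prefix='1' (no match yet)
Bit 7: prefix='11' -> emit 'k', reset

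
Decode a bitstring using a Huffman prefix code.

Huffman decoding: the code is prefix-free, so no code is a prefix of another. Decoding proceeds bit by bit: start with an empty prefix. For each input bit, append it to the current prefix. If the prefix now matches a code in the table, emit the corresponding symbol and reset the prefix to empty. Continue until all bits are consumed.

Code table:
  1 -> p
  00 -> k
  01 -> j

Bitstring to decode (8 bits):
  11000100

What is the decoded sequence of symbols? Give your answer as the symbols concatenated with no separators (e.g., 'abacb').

Bit 0: prefix='1' -> emit 'p', reset
Bit 1: prefix='1' -> emit 'p', reset
Bit 2: prefix='0' (no match yet)
Bit 3: prefix='00' -> emit 'k', reset
Bit 4: prefix='0' (no match yet)
Bit 5: prefix='01' -> emit 'j', reset
Bit 6: prefix='0' (no match yet)
Bit 7: prefix='00' -> emit 'k', reset

Answer: ppkjk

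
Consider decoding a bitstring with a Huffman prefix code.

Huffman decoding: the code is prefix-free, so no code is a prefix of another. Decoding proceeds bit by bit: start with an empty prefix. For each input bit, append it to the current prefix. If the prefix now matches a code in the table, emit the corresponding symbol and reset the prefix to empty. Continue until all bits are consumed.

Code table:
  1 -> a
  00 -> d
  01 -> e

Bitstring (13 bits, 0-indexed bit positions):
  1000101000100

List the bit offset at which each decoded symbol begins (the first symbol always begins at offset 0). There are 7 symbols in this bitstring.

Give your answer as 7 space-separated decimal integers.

Answer: 0 1 3 5 7 9 11

Derivation:
Bit 0: prefix='1' -> emit 'a', reset
Bit 1: prefix='0' (no match yet)
Bit 2: prefix='00' -> emit 'd', reset
Bit 3: prefix='0' (no match yet)
Bit 4: prefix='01' -> emit 'e', reset
Bit 5: prefix='0' (no match yet)
Bit 6: prefix='01' -> emit 'e', reset
Bit 7: prefix='0' (no match yet)
Bit 8: prefix='00' -> emit 'd', reset
Bit 9: prefix='0' (no match yet)
Bit 10: prefix='01' -> emit 'e', reset
Bit 11: prefix='0' (no match yet)
Bit 12: prefix='00' -> emit 'd', reset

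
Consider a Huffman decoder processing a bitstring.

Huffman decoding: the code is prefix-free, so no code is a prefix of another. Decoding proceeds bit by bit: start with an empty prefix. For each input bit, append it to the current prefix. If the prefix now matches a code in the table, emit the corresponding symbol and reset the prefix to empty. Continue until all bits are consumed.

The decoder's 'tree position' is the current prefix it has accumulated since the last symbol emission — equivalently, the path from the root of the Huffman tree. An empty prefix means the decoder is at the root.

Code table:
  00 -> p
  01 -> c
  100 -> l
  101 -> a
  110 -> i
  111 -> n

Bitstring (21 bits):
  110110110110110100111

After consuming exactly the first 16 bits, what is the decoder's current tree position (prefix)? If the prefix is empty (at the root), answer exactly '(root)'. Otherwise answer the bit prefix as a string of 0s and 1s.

Answer: 1

Derivation:
Bit 0: prefix='1' (no match yet)
Bit 1: prefix='11' (no match yet)
Bit 2: prefix='110' -> emit 'i', reset
Bit 3: prefix='1' (no match yet)
Bit 4: prefix='11' (no match yet)
Bit 5: prefix='110' -> emit 'i', reset
Bit 6: prefix='1' (no match yet)
Bit 7: prefix='11' (no match yet)
Bit 8: prefix='110' -> emit 'i', reset
Bit 9: prefix='1' (no match yet)
Bit 10: prefix='11' (no match yet)
Bit 11: prefix='110' -> emit 'i', reset
Bit 12: prefix='1' (no match yet)
Bit 13: prefix='11' (no match yet)
Bit 14: prefix='110' -> emit 'i', reset
Bit 15: prefix='1' (no match yet)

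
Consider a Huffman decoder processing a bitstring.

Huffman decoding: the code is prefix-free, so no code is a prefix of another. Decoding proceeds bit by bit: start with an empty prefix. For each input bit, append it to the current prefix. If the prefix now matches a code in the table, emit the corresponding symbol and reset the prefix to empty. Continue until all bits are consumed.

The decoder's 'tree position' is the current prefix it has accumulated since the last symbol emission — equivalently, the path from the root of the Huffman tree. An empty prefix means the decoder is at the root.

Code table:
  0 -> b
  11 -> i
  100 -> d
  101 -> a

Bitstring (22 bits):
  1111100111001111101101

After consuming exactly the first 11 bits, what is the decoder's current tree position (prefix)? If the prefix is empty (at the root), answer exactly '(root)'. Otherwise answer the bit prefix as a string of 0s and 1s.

Bit 0: prefix='1' (no match yet)
Bit 1: prefix='11' -> emit 'i', reset
Bit 2: prefix='1' (no match yet)
Bit 3: prefix='11' -> emit 'i', reset
Bit 4: prefix='1' (no match yet)
Bit 5: prefix='10' (no match yet)
Bit 6: prefix='100' -> emit 'd', reset
Bit 7: prefix='1' (no match yet)
Bit 8: prefix='11' -> emit 'i', reset
Bit 9: prefix='1' (no match yet)
Bit 10: prefix='10' (no match yet)

Answer: 10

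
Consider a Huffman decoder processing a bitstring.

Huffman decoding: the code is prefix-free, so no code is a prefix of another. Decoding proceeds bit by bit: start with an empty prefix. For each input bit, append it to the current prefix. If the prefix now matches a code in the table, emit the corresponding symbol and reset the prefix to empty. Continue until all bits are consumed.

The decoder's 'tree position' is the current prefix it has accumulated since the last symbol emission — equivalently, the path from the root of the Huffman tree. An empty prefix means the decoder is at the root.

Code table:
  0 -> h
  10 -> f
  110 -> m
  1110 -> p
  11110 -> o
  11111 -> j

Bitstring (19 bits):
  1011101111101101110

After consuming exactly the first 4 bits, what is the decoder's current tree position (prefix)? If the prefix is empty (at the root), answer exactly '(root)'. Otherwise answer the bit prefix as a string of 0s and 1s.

Bit 0: prefix='1' (no match yet)
Bit 1: prefix='10' -> emit 'f', reset
Bit 2: prefix='1' (no match yet)
Bit 3: prefix='11' (no match yet)

Answer: 11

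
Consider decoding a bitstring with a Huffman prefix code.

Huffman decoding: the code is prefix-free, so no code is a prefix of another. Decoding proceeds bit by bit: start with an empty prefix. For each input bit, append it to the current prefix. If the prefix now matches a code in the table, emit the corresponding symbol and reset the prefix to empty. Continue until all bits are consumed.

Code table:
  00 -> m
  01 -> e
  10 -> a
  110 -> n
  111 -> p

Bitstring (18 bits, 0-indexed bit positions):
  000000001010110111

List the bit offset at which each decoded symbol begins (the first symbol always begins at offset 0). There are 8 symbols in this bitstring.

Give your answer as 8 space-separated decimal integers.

Bit 0: prefix='0' (no match yet)
Bit 1: prefix='00' -> emit 'm', reset
Bit 2: prefix='0' (no match yet)
Bit 3: prefix='00' -> emit 'm', reset
Bit 4: prefix='0' (no match yet)
Bit 5: prefix='00' -> emit 'm', reset
Bit 6: prefix='0' (no match yet)
Bit 7: prefix='00' -> emit 'm', reset
Bit 8: prefix='1' (no match yet)
Bit 9: prefix='10' -> emit 'a', reset
Bit 10: prefix='1' (no match yet)
Bit 11: prefix='10' -> emit 'a', reset
Bit 12: prefix='1' (no match yet)
Bit 13: prefix='11' (no match yet)
Bit 14: prefix='110' -> emit 'n', reset
Bit 15: prefix='1' (no match yet)
Bit 16: prefix='11' (no match yet)
Bit 17: prefix='111' -> emit 'p', reset

Answer: 0 2 4 6 8 10 12 15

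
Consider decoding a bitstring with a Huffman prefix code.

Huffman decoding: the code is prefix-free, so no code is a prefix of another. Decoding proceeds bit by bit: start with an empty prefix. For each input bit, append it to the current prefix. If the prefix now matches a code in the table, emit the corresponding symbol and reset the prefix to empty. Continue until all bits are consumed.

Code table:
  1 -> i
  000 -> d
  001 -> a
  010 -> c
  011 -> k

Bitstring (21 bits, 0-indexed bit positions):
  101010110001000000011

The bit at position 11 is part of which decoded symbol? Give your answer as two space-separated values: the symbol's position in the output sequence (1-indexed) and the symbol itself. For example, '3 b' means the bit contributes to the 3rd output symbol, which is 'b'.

Bit 0: prefix='1' -> emit 'i', reset
Bit 1: prefix='0' (no match yet)
Bit 2: prefix='01' (no match yet)
Bit 3: prefix='010' -> emit 'c', reset
Bit 4: prefix='1' -> emit 'i', reset
Bit 5: prefix='0' (no match yet)
Bit 6: prefix='01' (no match yet)
Bit 7: prefix='011' -> emit 'k', reset
Bit 8: prefix='0' (no match yet)
Bit 9: prefix='00' (no match yet)
Bit 10: prefix='000' -> emit 'd', reset
Bit 11: prefix='1' -> emit 'i', reset
Bit 12: prefix='0' (no match yet)
Bit 13: prefix='00' (no match yet)
Bit 14: prefix='000' -> emit 'd', reset
Bit 15: prefix='0' (no match yet)

Answer: 6 i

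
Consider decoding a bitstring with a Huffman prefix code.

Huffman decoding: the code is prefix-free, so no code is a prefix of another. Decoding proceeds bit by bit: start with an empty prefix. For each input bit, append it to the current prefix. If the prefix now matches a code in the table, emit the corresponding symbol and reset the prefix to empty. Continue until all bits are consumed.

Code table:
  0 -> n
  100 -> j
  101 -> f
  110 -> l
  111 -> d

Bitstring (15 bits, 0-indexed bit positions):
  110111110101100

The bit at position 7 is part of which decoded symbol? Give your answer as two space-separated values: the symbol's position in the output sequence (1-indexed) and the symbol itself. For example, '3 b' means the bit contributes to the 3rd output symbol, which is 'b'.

Bit 0: prefix='1' (no match yet)
Bit 1: prefix='11' (no match yet)
Bit 2: prefix='110' -> emit 'l', reset
Bit 3: prefix='1' (no match yet)
Bit 4: prefix='11' (no match yet)
Bit 5: prefix='111' -> emit 'd', reset
Bit 6: prefix='1' (no match yet)
Bit 7: prefix='11' (no match yet)
Bit 8: prefix='110' -> emit 'l', reset
Bit 9: prefix='1' (no match yet)
Bit 10: prefix='10' (no match yet)
Bit 11: prefix='101' -> emit 'f', reset

Answer: 3 l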